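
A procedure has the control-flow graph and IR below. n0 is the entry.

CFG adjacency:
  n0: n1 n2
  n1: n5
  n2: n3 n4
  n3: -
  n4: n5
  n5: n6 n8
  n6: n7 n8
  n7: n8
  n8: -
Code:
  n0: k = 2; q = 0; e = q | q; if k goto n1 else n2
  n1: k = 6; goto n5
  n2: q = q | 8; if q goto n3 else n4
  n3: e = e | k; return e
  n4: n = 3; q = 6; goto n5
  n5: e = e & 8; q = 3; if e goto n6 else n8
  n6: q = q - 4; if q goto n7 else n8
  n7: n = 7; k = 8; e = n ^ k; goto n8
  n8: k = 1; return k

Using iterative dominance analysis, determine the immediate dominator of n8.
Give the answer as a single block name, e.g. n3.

idom tree: n1←n0 n2←n0 n3←n2 n4←n2 n5←n0 n6←n5 n7←n6 n8←n5
Join-block Dom:
  n5: preds {n1,n4}: {n0,n1} ∩ {n0,n2,n4} = {n0}; idom=n0
  n8: preds {n5,n6,n7}: {n0,n5} ∩ {n0,n5,n6} ∩ {n0,n5,n6,n7} = {n0,n5}; idom=n5

idom(n8) = n5

Answer: n5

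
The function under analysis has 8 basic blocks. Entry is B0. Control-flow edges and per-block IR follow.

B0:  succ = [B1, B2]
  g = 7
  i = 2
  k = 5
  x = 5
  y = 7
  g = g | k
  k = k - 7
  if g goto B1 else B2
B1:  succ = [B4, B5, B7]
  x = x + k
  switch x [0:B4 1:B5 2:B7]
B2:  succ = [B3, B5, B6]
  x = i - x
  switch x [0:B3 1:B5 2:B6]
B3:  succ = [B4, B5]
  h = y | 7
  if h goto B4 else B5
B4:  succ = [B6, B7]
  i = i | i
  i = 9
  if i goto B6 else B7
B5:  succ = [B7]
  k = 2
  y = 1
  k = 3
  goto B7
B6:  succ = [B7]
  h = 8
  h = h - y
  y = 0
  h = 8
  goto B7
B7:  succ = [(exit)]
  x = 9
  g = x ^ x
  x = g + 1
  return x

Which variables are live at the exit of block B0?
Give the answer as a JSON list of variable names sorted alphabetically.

def/use:
  B0 def {g,i,k,x,y} use ∅
  B1 def {x} use {k,x}
  B2 def {x} use {i,x}
  B3 def {h} use {y}
  B4 def {i} use {i}
  B5 def {k,y} use ∅
  B6 def {h,y} use {y}
  B7 def {g,x} use ∅

Liveness:
  live B0: ∅→{i,k,x,y}
  live B1: {i,k,x,y}→{i,y}
  live B2: {i,x,y}→{i,y}
  live B3: {i,y}→{i,y}
  live B4: {i,y}→{y}
  live B5: ∅→∅
  live B6: {y}→∅
  live B7: ∅→∅

live-out(B0) = ["i", "k", "x", "y"]

Answer: ["i", "k", "x", "y"]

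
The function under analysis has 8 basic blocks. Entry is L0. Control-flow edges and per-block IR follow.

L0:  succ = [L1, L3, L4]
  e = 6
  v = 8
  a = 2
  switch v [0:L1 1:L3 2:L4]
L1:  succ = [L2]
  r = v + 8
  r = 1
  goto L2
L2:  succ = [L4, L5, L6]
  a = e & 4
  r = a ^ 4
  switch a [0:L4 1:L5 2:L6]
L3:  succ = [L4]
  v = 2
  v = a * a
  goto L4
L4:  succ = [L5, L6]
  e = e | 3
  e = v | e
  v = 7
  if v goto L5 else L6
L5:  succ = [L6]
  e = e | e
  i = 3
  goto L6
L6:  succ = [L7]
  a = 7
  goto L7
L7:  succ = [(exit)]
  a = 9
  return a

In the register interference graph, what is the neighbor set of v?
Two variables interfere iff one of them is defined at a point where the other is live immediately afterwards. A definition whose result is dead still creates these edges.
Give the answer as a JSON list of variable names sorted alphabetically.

Per-block:
  L0: def={a,e,v} ue=∅
  L1: def={r} ue={v}
  L2: def={a,r} ue={e}
  L3: def={v} ue={a}
  L4: def={e,v} ue={e,v}
  L5: def={e,i} ue={e}
  L6: def={a} ue=∅
  L7: def={a} ue=∅

Backward fixpoint:
  live L0: ∅→{a,e,v}
  live L1: {e,v}→{e,v}
  live L2: {e,v}→{e,v}
  live L3: {a,e}→{e,v}
  live L4: {e,v}→{e}
  live L5: {e}→∅
  live L6: ∅→∅
  live L7: ∅→∅

Interference:
  a: {e,r,v}
  e: {a,r,v}
  i: ∅
  r: {a,e,v}
  v: {a,e,r}

N(v) = ["a", "e", "r"]

Answer: ["a", "e", "r"]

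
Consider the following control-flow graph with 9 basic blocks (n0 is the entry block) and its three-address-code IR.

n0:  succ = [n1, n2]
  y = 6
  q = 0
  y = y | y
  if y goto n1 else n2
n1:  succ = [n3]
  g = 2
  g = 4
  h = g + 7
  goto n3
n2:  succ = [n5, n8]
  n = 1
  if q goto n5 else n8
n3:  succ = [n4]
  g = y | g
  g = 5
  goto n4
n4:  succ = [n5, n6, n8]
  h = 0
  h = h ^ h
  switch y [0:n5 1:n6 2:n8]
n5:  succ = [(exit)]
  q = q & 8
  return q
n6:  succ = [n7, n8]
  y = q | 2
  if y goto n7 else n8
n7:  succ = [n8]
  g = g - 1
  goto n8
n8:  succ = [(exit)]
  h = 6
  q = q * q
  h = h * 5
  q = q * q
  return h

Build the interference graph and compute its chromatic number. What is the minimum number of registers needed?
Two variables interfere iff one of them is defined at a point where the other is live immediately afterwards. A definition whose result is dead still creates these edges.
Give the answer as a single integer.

def/use:
  n0: def={q,y} ue=∅
  n1: def={g,h} ue=∅
  n2: def={n} ue={q}
  n3: def={g} ue={g,y}
  n4: def={h} ue={y}
  n5: def={q} ue={q}
  n6: def={y} ue={q}
  n7: def={g} ue={g}
  n8: def={h,q} ue={q}

Liveness:
  n0 li=∅ lo={q,y}
  n1 li={q,y} lo={g,q,y}
  n2 li={q} lo={q}
  n3 li={g,q,y} lo={g,q,y}
  n4 li={g,q,y} lo={g,q}
  n5 li={q} lo=∅
  n6 li={g,q} lo={g,q}
  n7 li={g,q} lo={q}
  n8 li={q} lo=∅

Conflict graph:
  g↔{h,q,y}
  h↔{g,q,y}
  n↔{q}
  q↔{g,h,n,y}
  y↔{g,h,q}

Colouring:
  lower bound: {g,h,q,y} mutually conflict ⇒ χ ≥ 4
  assign g→R1 h→R2 n→R1 q→R0 y→R3 — no edge inside a register ⇒ χ ≤ 4
  χ = 4

Answer: 4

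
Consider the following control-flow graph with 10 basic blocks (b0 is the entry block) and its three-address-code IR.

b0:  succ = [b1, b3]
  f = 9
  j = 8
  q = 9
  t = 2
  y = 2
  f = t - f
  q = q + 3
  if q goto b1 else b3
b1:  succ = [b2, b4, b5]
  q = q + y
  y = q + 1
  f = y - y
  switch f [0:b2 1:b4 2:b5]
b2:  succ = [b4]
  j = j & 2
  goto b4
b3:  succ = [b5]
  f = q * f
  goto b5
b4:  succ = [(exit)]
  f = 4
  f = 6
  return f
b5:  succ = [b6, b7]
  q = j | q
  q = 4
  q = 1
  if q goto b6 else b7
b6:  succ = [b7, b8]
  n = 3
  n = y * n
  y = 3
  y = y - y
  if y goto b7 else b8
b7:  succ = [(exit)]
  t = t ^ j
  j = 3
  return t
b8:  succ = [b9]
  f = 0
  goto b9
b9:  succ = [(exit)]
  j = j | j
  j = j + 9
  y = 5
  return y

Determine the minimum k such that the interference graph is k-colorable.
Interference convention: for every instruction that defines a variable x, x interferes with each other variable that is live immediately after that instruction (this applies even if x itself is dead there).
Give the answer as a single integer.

Block summaries:
  b0: def={f,j,q,t,y} ue=∅
  b1: def={f,q,y} ue={q,y}
  b2: def={j} ue={j}
  b3: def={f} ue={f,q}
  b4: def={f} ue=∅
  b5: def={q} ue={j,q}
  b6: def={n,y} ue={y}
  b7: def={j,t} ue={j,t}
  b8: def={f} ue=∅
  b9: def={j,y} ue={j}

Backward fixpoint:
  live b0: ∅→{f,j,q,t,y}
  live b1: {j,q,t,y}→{j,q,t,y}
  live b2: {j}→∅
  live b3: {f,j,q,t,y}→{j,q,t,y}
  live b4: ∅→∅
  live b5: {j,q,t,y}→{j,t,y}
  live b6: {j,t,y}→{j,t}
  live b7: {j,t}→∅
  live b8: {j}→{j}
  live b9: {j}→∅

Interfere edges:
  f↔{j,q,t,y}
  j↔{f,n,q,t,y}
  n↔{j,t,y}
  q↔{f,j,t,y}
  t↔{f,j,n,q,y}
  y↔{f,j,n,q,t}

Colouring:
  {f,j,q,t,y} pairwise interfere (5-clique) ⇒ χ ≥ 5
  5-colouring: R0={j}  R1={t}  R2={y}  R3={f,n}  R4={q}
  χ = 5

Answer: 5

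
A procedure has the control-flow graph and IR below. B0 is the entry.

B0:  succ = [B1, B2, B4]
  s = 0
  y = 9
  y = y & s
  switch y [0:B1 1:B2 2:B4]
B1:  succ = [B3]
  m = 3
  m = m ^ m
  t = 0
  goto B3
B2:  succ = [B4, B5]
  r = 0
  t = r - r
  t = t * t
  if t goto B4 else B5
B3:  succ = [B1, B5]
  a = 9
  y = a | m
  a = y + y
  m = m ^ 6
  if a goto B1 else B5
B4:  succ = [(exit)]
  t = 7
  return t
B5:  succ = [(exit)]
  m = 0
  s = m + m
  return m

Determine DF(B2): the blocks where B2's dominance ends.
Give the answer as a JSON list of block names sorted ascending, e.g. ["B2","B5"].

Answer: ["B4", "B5"]

Derivation:
idom tree: B1←B0 B2←B0 B3←B1 B4←B0 B5←B0
Dom∩ at merges:
  B1: preds {B0,B3}: {B0} ∩ {B0,B1,B3} = {B0}; idom=B0
  B4: preds {B0,B2}: {B0} ∩ {B0,B2} = {B0}; idom=B0
  B5: preds {B2,B3}: {B0,B2} ∩ {B0,B1,B3} = {B0}; idom=B0

Frontier:
  B1←B0: walk · to B0
  B1←B3: walk B3→B1 to B0
  B4←B0: walk · to B0
  B4←B2: walk B2 to B0
  B5←B2: walk B2 to B0
  B5←B3: walk B3→B1 to B0
  DF(B0)=∅
  DF(B1)={B1,B5}
  DF(B2)={B4,B5}
  DF(B3)={B1,B5}
  DF(B4)=∅
  DF(B5)=∅

DF(B2) = ["B4", "B5"]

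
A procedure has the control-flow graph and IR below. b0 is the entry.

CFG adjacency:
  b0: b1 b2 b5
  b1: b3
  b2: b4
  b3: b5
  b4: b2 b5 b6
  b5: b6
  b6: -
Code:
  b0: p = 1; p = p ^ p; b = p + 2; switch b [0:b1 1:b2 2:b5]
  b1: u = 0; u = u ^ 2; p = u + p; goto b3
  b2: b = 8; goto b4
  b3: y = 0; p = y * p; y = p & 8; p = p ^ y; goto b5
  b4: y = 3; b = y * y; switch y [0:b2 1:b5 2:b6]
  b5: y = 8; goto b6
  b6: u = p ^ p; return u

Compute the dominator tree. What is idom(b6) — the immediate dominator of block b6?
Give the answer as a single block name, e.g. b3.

idom tree: b1←b0 b2←b0 b3←b1 b4←b2 b5←b0 b6←b0
Dom∩ at merges:
  b2: preds {b0,b4}: {b0} ∩ {b0,b2,b4} = {b0}; idom=b0
  b5: preds {b0,b3,b4}: {b0} ∩ {b0,b1,b3} ∩ {b0,b2,b4} = {b0}; idom=b0
  b6: preds {b4,b5}: {b0,b2,b4} ∩ {b0,b5} = {b0}; idom=b0

idom(b6) = b0

Answer: b0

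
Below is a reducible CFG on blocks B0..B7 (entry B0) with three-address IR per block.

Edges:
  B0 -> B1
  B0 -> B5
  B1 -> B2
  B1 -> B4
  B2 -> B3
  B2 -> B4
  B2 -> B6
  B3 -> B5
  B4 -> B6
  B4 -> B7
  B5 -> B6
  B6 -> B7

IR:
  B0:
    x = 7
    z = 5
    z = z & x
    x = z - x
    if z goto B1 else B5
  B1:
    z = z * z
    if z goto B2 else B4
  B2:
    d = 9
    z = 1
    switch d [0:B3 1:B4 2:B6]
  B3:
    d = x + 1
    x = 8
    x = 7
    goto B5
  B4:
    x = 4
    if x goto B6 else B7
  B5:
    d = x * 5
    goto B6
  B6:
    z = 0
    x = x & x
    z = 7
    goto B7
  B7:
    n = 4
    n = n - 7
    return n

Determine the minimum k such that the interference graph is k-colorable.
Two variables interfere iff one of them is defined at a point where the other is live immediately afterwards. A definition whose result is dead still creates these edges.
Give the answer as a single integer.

Answer: 3

Derivation:
def/use:
  B0 def {x,z} use ∅
  B1 def {z} use {z}
  B2 def {d,z} use ∅
  B3 def {d,x} use {x}
  B4 def {x} use ∅
  B5 def {d} use {x}
  B6 def {x,z} use {x}
  B7 def {n} use ∅

Live sets:
  B0: in=∅ out={x,z}
  B1: in={x,z} out={x}
  B2: in={x} out={x}
  B3: in={x} out={x}
  B4: in=∅ out={x}
  B5: in={x} out={x}
  B6: in={x} out=∅
  B7: in=∅ out=∅

Interfere edges:
  d — {x,z}
  n — ∅
  x — {d,z}
  z — {d,x}

Colouring:
  clique {d,x,z} ⇒ need ≥ 3
  assign d→r0 n→r0 x→r1 z→r2 — no edge inside a register ⇒ χ ≤ 3
  χ = 3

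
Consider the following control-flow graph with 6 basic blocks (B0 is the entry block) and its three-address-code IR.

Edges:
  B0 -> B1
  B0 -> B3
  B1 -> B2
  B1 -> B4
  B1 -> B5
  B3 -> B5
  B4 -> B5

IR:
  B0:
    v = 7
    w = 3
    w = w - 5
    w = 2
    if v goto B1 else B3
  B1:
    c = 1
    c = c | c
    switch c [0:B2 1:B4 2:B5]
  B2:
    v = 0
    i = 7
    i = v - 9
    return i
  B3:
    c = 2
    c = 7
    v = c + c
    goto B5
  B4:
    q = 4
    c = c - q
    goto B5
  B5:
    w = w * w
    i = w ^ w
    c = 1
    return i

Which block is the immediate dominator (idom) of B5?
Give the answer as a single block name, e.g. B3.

idom tree: B1←B0 B2←B1 B3←B0 B4←B1 B5←B0
Dom at joins:
  B5: preds {B1,B3,B4}: {B0,B1} ∩ {B0,B3} ∩ {B0,B1,B4} = {B0}; idom=B0

idom(B5) = B0

Answer: B0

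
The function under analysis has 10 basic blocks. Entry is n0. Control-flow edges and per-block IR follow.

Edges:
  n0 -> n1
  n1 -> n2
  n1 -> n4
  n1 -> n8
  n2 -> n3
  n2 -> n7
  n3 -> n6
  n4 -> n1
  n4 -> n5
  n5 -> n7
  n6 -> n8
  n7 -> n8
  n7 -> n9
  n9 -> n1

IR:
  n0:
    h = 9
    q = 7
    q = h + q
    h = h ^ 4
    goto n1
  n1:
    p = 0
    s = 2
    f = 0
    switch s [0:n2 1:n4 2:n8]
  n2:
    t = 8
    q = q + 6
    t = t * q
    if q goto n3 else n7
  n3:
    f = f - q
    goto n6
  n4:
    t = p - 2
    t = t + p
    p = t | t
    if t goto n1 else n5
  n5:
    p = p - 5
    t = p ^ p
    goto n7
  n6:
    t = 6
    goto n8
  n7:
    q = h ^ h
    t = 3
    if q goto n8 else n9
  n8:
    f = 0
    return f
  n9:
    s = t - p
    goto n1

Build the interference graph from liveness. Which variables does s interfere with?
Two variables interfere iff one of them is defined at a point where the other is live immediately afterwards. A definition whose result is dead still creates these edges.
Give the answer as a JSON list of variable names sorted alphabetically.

Answer: ["f", "h", "p", "q"]

Analysis:
Per-block:
  n0 def {h,q} use ∅
  n1 def {f,p,s} use ∅
  n2 def {q,t} use {q}
  n3 def {f} use {f,q}
  n4 def {p,t} use {p}
  n5 def {p,t} use {p}
  n6 def {t} use ∅
  n7 def {q,t} use {h}
  n8 def {f} use ∅
  n9 def {s} use {p,t}

Live sets:
  n0 li=∅ lo={h,q}
  n1 li={h,q} lo={f,h,p,q}
  n2 li={f,h,p,q} lo={f,h,p,q}
  n3 li={f,q} lo=∅
  n4 li={h,p,q} lo={h,p,q}
  n5 li={h,p} lo={h,p}
  n6 li=∅ lo=∅
  n7 li={h,p} lo={h,p,q,t}
  n8 li=∅ lo=∅
  n9 li={h,p,q,t} lo={h,q}

Interference:
  f↔{h,p,q,s,t}
  h↔{f,p,q,s,t}
  p↔{f,h,q,s,t}
  q↔{f,h,p,s,t}
  s↔{f,h,p,q}
  t↔{f,h,p,q}

N(s) = ["f", "h", "p", "q"]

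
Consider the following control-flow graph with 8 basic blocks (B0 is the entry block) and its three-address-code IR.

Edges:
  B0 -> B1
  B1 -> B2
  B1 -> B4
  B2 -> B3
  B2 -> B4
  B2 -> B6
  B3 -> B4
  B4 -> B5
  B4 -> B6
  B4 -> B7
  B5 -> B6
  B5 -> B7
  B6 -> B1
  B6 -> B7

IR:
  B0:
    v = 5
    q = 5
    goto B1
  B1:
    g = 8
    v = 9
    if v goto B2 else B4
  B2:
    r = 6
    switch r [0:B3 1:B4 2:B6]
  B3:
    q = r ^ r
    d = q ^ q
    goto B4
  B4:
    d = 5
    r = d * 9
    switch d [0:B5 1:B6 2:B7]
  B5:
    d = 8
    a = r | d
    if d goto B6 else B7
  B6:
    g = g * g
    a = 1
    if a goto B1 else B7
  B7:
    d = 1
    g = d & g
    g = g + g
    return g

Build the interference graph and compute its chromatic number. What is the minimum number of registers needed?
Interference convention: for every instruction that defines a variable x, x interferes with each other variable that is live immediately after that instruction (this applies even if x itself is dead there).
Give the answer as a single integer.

Answer: 3

Working:
def/use:
  B0: def={q,v} ue=∅
  B1: def={g,v} ue=∅
  B2: def={r} ue=∅
  B3: def={d,q} ue={r}
  B4: def={d,r} ue=∅
  B5: def={a,d} ue={r}
  B6: def={a,g} ue={g}
  B7: def={d,g} ue={g}

Backward fixpoint:
  B0: in=∅ out=∅
  B1: in=∅ out={g}
  B2: in={g} out={g,r}
  B3: in={g,r} out={g}
  B4: in={g} out={g,r}
  B5: in={g,r} out={g}
  B6: in={g} out={g}
  B7: in={g} out=∅

Interfere edges:
  a↔{d,g}
  d↔{a,g,r}
  g↔{a,d,q,r,v}
  q↔{g}
  r↔{d,g}
  v↔{g}

Registers:
  lower bound: {a,d,g} mutually conflict ⇒ χ ≥ 3
  assign a→c2 d→c1 g→c0 q→c1 r→c2 v→c1 — no edge inside a register ⇒ χ ≤ 3
  χ = 3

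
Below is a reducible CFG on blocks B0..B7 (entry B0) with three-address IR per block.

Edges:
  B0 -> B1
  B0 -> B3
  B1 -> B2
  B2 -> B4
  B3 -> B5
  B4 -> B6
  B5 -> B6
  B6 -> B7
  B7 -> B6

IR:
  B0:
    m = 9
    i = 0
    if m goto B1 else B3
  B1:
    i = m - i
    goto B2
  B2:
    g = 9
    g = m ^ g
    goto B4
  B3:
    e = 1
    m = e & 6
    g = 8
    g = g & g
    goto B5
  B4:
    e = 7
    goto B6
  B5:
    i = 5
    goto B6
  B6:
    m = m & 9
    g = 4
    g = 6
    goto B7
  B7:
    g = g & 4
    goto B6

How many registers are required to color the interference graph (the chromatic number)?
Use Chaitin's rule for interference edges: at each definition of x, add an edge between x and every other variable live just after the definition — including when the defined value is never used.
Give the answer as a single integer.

Answer: 2

Working:
Per-block:
  B0 def {i,m} use ∅
  B1 def {i} use {i,m}
  B2 def {g} use {m}
  B3 def {e,g,m} use ∅
  B4 def {e} use ∅
  B5 def {i} use ∅
  B6 def {g,m} use {m}
  B7 def {g} use {g}

Backward fixpoint:
  B0: in=∅ out={i,m}
  B1: in={i,m} out={m}
  B2: in={m} out={m}
  B3: in=∅ out={m}
  B4: in={m} out={m}
  B5: in={m} out={m}
  B6: in={m} out={g,m}
  B7: in={g,m} out={m}

Conflict graph:
  e↔{m}
  g↔{m}
  i↔{m}
  m↔{e,g,i}

Registers:
  lower bound: {e,m} mutually conflict ⇒ χ ≥ 2
  2-colouring: r0={m}  r1={e,g,i}
  χ = 2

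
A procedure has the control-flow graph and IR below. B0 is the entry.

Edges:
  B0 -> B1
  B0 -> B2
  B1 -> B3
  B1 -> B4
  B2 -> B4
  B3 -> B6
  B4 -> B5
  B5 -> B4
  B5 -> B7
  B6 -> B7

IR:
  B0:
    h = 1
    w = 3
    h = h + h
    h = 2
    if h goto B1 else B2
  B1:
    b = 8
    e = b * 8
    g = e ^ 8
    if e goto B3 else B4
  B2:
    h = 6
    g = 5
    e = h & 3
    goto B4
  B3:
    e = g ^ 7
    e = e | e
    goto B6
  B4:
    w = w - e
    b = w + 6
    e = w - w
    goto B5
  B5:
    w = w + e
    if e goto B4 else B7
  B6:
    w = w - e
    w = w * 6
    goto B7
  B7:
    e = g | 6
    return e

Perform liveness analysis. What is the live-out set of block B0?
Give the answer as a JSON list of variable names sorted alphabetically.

Answer: ["w"]

Analysis:
def/use:
  B0: def={h,w} ue=∅
  B1: def={b,e,g} ue=∅
  B2: def={e,g,h} ue=∅
  B3: def={e} ue={g}
  B4: def={b,e,w} ue={e,w}
  B5: def={w} ue={e,w}
  B6: def={w} ue={e,w}
  B7: def={e} ue={g}

Live sets:
  live B0: ∅→{w}
  live B1: {w}→{e,g,w}
  live B2: {w}→{e,g,w}
  live B3: {g,w}→{e,g,w}
  live B4: {e,g,w}→{e,g,w}
  live B5: {e,g,w}→{e,g,w}
  live B6: {e,g,w}→{g}
  live B7: {g}→∅

live-out(B0) = ["w"]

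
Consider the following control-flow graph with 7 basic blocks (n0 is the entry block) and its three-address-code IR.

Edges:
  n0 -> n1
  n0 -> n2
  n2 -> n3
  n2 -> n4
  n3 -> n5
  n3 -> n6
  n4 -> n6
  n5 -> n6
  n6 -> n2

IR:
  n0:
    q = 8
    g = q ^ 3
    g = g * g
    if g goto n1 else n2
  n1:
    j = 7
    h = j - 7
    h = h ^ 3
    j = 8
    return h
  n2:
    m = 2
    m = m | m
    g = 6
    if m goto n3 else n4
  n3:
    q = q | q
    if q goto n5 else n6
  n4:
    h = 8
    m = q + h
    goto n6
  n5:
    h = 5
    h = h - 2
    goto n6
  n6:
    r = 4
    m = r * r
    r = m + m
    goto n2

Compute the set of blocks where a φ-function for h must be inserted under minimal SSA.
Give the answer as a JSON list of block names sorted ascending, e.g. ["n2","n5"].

Answer: ["n2", "n6"]

Analysis:
idom tree: n1←n0 n2←n0 n3←n2 n4←n2 n5←n3 n6←n2
Dom at joins:
  n2: preds {n0,n6}: {n0} ∩ {n0,n2,n6} = {n0}; idom=n0
  n6: preds {n3,n4,n5}: {n0,n2,n3} ∩ {n0,n2,n4} ∩ {n0,n2,n3,n5} = {n0,n2}; idom=n2

DF walk-up:
  n2←n0: walk · to n0
  n2←n6: walk n6→n2 to n0
  n6←n3: walk n3 to n2
  n6←n4: walk n4 to n2
  n6←n5: walk n5→n3 to n2
  DF(n0)=∅
  DF(n1)=∅
  DF(n2)={n2}
  DF(n3)={n6}
  DF(n4)={n6}
  DF(n5)={n6}
  DF(n6)={n2}

φ for h: defs {n1,n4,n5}
  DF⁺ = {n2,n6}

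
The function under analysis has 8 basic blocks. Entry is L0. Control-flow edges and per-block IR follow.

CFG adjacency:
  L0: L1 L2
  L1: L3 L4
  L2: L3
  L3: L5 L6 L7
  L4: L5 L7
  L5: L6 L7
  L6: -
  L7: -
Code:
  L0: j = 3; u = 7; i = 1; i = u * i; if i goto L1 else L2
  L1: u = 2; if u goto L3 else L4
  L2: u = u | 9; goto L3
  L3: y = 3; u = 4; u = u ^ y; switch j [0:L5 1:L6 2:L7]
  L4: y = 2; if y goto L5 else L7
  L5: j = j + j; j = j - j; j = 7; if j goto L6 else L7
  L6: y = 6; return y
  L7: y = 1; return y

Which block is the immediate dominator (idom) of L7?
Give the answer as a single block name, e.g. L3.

idom tree: L1←L0 L2←L0 L3←L0 L4←L1 L5←L0 L6←L0 L7←L0
Join-block Dom:
  L3: preds {L1,L2}: {L0,L1} ∩ {L0,L2} = {L0}; idom=L0
  L5: preds {L3,L4}: {L0,L3} ∩ {L0,L1,L4} = {L0}; idom=L0
  L6: preds {L3,L5}: {L0,L3} ∩ {L0,L5} = {L0}; idom=L0
  L7: preds {L3,L4,L5}: {L0,L3} ∩ {L0,L1,L4} ∩ {L0,L5} = {L0}; idom=L0

idom(L7) = L0

Answer: L0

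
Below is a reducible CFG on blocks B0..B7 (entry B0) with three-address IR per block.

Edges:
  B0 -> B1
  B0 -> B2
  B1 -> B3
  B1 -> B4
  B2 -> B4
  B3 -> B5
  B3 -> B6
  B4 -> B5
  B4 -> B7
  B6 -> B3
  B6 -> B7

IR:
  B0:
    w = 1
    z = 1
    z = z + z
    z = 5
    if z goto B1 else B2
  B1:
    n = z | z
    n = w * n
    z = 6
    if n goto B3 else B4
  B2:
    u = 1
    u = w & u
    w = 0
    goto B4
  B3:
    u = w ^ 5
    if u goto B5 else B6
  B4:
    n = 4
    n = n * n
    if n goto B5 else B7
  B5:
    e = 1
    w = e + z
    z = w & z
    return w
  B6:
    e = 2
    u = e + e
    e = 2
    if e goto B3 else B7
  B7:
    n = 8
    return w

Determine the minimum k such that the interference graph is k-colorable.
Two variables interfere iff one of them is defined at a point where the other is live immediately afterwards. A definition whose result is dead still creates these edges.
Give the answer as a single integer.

Answer: 3

Analysis:
def/use:
  B0: {w,z} / ∅
  B1: {n,z} / {w,z}
  B2: {u,w} / {w}
  B3: {u} / {w}
  B4: {n} / ∅
  B5: {e,w,z} / {z}
  B6: {e,u} / ∅
  B7: {n} / {w}

Backward fixpoint:
  B0 li=∅ lo={w,z}
  B1 li={w,z} lo={w,z}
  B2 li={w,z} lo={w,z}
  B3 li={w,z} lo={w,z}
  B4 li={w,z} lo={w,z}
  B5 li={z} lo=∅
  B6 li={w,z} lo={w,z}
  B7 li={w} lo=∅

Interfere edges:
  e↔{w,z}
  n↔{w,z}
  u↔{w,z}
  w↔{e,n,u,z}
  z↔{e,n,u,w}

Colouring:
  clique {e,w,z} ⇒ need ≥ 3
  3-colouring: R0={w}  R1={z}  R2={e,n,u}
  χ = 3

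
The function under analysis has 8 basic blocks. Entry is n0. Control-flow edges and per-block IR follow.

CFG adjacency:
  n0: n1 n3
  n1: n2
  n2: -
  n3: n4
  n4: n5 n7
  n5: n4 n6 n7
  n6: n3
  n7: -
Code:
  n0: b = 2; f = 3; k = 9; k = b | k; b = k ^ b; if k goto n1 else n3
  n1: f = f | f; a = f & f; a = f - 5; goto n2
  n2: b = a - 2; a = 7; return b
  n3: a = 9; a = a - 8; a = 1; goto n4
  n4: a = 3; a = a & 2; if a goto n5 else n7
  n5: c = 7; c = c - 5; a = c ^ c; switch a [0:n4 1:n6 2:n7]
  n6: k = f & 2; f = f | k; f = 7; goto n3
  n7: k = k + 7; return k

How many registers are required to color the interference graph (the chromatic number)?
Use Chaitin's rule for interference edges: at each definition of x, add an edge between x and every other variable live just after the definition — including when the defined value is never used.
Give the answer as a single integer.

Per-block:
  n0: {b,f,k} / ∅
  n1: {a,f} / {f}
  n2: {a,b} / {a}
  n3: {a} / ∅
  n4: {a} / ∅
  n5: {a,c} / ∅
  n6: {f,k} / {f}
  n7: {k} / {k}

Liveness:
  n0: in=∅ out={f,k}
  n1: in={f} out={a}
  n2: in={a} out=∅
  n3: in={f,k} out={f,k}
  n4: in={f,k} out={f,k}
  n5: in={f,k} out={f,k}
  n6: in={f} out={f,k}
  n7: in={k} out=∅

Conflict graph:
  a — {b,f,k}
  b — {a,f,k}
  c — {f,k}
  f — {a,b,c,k}
  k — {a,b,c,f}

Colouring:
  {a,b,f,k} pairwise interfere (4-clique) ⇒ χ ≥ 4
  assign a→c2 b→c3 c→c2 f→c0 k→c1 — no edge inside a register ⇒ χ ≤ 4
  χ = 4

Answer: 4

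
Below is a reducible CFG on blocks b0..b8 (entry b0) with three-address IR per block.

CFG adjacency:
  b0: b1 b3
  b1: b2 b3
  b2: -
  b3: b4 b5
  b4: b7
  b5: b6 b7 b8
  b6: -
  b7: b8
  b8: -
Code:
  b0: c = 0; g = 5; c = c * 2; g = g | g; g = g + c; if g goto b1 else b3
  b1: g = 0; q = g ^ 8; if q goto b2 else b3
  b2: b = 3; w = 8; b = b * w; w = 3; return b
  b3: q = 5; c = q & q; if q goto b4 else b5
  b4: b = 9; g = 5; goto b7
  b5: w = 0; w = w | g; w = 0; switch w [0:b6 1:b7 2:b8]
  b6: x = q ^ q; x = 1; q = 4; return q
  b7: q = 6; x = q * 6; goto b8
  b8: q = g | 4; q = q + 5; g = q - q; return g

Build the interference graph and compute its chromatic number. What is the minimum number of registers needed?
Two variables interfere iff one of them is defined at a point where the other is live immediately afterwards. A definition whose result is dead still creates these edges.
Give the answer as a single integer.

def/use:
  b0: {c,g} / ∅
  b1: {g,q} / ∅
  b2: {b,w} / ∅
  b3: {c,q} / ∅
  b4: {b,g} / ∅
  b5: {w} / {g}
  b6: {q,x} / {q}
  b7: {q,x} / ∅
  b8: {g,q} / {g}

Backward fixpoint:
  live b0: ∅→{g}
  live b1: ∅→{g}
  live b2: ∅→∅
  live b3: {g}→{g,q}
  live b4: ∅→{g}
  live b5: {g,q}→{g,q}
  live b6: {q}→∅
  live b7: {g}→{g}
  live b8: {g}→∅

Interference:
  b↔{w}
  c↔{g,q}
  g↔{c,q,w,x}
  q↔{c,g,w}
  w↔{b,g,q}
  x↔{g}

Chromatic number:
  clique {c,g,q} ⇒ need ≥ 3
  assign b→R0 c→R2 g→R0 q→R1 w→R2 x→R1 — no edge inside a register ⇒ χ ≤ 3
  χ = 3

Answer: 3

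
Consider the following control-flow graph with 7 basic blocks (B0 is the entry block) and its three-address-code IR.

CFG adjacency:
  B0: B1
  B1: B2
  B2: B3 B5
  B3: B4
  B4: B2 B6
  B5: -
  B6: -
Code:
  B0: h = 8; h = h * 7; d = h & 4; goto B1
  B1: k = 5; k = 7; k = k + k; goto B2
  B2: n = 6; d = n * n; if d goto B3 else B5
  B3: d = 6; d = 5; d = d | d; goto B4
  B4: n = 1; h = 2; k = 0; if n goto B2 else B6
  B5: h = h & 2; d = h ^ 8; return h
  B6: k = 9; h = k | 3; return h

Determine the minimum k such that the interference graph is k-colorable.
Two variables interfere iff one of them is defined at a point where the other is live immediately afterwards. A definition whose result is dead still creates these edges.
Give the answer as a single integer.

Answer: 3

Working:
Block summaries:
  B0: def={d,h} ue=∅
  B1: def={k} ue=∅
  B2: def={d,n} ue=∅
  B3: def={d} ue=∅
  B4: def={h,k,n} ue=∅
  B5: def={d,h} ue={h}
  B6: def={h,k} ue=∅

Live sets:
  B0: in=∅ out={h}
  B1: in={h} out={h}
  B2: in={h} out={h}
  B3: in=∅ out=∅
  B4: in=∅ out={h}
  B5: in={h} out=∅
  B6: in=∅ out=∅

Interference:
  d: {h}
  h: {d,k,n}
  k: {h,n}
  n: {h,k}

Chromatic number:
  clique {h,k,n} ⇒ need ≥ 3
  assign d→R1 h→R0 k→R1 n→R2 — no edge inside a register ⇒ χ ≤ 3
  χ = 3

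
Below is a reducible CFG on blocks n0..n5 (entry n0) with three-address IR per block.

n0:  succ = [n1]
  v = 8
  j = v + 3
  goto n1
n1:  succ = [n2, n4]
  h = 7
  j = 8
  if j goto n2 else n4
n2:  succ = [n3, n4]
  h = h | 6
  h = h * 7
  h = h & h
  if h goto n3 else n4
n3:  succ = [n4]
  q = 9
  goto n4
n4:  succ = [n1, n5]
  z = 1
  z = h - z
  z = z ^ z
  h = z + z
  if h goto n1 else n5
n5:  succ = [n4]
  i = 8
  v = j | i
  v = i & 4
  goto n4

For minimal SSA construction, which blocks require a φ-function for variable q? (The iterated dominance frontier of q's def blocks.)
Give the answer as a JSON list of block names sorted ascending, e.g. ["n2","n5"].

idom tree: n1←n0 n2←n1 n3←n2 n4←n1 n5←n4
Join-block Dom:
  n1: preds {n0,n4}: {n0} ∩ {n0,n1,n4} = {n0}; idom=n0
  n4: preds {n1,n2,n3,n5}: {n0,n1} ∩ {n0,n1,n2} ∩ {n0,n1,n2,n3} ∩ {n0,n1,n4,n5} = {n0,n1}; idom=n1

DF derivation:
  join n1 pred n0: · stop@n0
  join n1 pred n4: n4→n1 stop@n0
  join n4 pred n1: · stop@n1
  join n4 pred n2: n2 stop@n1
  join n4 pred n3: n3→n2 stop@n1
  join n4 pred n5: n5→n4 stop@n1
  n0: DF=∅
  n1: DF={n1}
  n2: DF={n4}
  n3: DF={n4}
  n4: DF={n1,n4}
  n5: DF={n4}

φ for q: defs {n3}
  DF⁺ = {n1,n4}

Answer: ["n1", "n4"]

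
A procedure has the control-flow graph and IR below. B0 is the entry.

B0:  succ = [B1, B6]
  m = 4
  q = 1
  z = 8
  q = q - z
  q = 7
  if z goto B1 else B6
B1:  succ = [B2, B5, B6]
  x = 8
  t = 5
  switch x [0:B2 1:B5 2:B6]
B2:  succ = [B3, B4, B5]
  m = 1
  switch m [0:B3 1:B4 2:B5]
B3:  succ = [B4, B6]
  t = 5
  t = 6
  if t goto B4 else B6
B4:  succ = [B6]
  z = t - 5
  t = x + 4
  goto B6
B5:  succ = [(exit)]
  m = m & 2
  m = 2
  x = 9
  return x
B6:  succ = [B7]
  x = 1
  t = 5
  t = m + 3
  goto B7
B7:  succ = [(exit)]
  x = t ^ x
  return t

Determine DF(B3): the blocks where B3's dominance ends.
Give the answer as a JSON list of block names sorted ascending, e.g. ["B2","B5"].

Answer: ["B4", "B6"]

Analysis:
idom tree: B1←B0 B2←B1 B3←B2 B4←B2 B5←B1 B6←B0 B7←B6
Join-block Dom:
  B4: preds {B2,B3}: {B0,B1,B2} ∩ {B0,B1,B2,B3} = {B0,B1,B2}; idom=B2
  B5: preds {B1,B2}: {B0,B1} ∩ {B0,B1,B2} = {B0,B1}; idom=B1
  B6: preds {B0,B1,B3,B4}: {B0} ∩ {B0,B1} ∩ {B0,B1,B2,B3} ∩ {B0,B1,B2,B4} = {B0}; idom=B0

Frontier:
  B4←B2: walk · to B2
  B4←B3: walk B3 to B2
  B5←B1: walk · to B1
  B5←B2: walk B2 to B1
  B6←B0: walk · to B0
  B6←B1: walk B1 to B0
  B6←B3: walk B3→B2→B1 to B0
  B6←B4: walk B4→B2→B1 to B0
  DF(B0)=∅
  DF(B1)={B6}
  DF(B2)={B5,B6}
  DF(B3)={B4,B6}
  DF(B4)={B6}
  DF(B5)=∅
  DF(B6)=∅
  DF(B7)=∅

DF(B3) = ["B4", "B6"]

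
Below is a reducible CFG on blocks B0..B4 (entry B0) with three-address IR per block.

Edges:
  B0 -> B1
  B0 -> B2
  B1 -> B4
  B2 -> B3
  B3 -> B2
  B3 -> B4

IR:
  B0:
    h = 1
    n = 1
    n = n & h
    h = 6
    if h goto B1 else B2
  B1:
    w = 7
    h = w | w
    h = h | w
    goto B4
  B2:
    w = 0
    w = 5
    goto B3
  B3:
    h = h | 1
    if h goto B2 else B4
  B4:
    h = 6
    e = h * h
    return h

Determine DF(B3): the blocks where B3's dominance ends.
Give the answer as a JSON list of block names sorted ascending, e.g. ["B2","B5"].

Answer: ["B2", "B4"]

Derivation:
idom tree: B1←B0 B2←B0 B3←B2 B4←B0
Join-block Dom:
  B2: preds {B0,B3}: {B0} ∩ {B0,B2,B3} = {B0}; idom=B0
  B4: preds {B1,B3}: {B0,B1} ∩ {B0,B2,B3} = {B0}; idom=B0

DF walk-up:
  B2←B0: walk · to B0
  B2←B3: walk B3→B2 to B0
  B4←B1: walk B1 to B0
  B4←B3: walk B3→B2 to B0
  B0: DF=∅
  B1: DF={B4}
  B2: DF={B2,B4}
  B3: DF={B2,B4}
  B4: DF=∅

DF(B3) = ["B2", "B4"]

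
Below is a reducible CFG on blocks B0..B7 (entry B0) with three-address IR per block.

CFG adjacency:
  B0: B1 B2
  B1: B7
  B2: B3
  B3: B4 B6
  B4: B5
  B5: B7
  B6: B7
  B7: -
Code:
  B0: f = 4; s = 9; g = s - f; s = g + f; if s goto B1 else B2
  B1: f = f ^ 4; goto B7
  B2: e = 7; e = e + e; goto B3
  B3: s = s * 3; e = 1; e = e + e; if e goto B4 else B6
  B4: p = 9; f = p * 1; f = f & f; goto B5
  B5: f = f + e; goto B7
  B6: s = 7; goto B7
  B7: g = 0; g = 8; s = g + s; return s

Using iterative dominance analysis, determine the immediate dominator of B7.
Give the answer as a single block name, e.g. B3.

idom tree: B1←B0 B2←B0 B3←B2 B4←B3 B5←B4 B6←B3 B7←B0
Dom∩ at merges:
  B7: preds {B1,B5,B6}: {B0,B1} ∩ {B0,B2,B3,B4,B5} ∩ {B0,B2,B3,B6} = {B0}; idom=B0

idom(B7) = B0

Answer: B0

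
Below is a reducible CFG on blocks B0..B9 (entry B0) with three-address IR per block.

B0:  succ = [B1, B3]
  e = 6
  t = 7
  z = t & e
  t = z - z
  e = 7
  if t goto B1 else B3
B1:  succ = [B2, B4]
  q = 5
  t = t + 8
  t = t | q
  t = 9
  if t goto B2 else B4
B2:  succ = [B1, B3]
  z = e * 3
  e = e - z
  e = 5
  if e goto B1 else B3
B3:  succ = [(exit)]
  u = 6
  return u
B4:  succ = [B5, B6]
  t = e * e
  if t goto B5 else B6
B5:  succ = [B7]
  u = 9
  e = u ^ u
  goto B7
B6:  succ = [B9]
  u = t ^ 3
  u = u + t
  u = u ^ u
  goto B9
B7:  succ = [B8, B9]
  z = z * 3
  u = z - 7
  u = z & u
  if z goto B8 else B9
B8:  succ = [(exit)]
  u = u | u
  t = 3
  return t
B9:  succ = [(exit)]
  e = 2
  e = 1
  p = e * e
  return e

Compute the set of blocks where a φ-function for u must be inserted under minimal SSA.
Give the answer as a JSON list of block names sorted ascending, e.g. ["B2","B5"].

Answer: ["B9"]

Analysis:
idom tree: B1←B0 B2←B1 B3←B0 B4←B1 B5←B4 B6←B4 B7←B5 B8←B7 B9←B4
Dom at joins:
  B1: preds {B0,B2}: {B0} ∩ {B0,B1,B2} = {B0}; idom=B0
  B3: preds {B0,B2}: {B0} ∩ {B0,B1,B2} = {B0}; idom=B0
  B9: preds {B6,B7}: {B0,B1,B4,B6} ∩ {B0,B1,B4,B5,B7} = {B0,B1,B4}; idom=B4

DF derivation:
  B1←B0: walk · to B0
  B1←B2: walk B2→B1 to B0
  B3←B0: walk · to B0
  B3←B2: walk B2→B1 to B0
  B9←B6: walk B6 to B4
  B9←B7: walk B7→B5 to B4
  B0 → ∅
  B1 → {B1,B3}
  B2 → {B1,B3}
  B3 → ∅
  B4 → ∅
  B5 → {B9}
  B6 → {B9}
  B7 → {B9}
  B8 → ∅
  B9 → ∅

φ for u: defs {B3,B5,B6,B7,B8}
  DF⁺ = {B9}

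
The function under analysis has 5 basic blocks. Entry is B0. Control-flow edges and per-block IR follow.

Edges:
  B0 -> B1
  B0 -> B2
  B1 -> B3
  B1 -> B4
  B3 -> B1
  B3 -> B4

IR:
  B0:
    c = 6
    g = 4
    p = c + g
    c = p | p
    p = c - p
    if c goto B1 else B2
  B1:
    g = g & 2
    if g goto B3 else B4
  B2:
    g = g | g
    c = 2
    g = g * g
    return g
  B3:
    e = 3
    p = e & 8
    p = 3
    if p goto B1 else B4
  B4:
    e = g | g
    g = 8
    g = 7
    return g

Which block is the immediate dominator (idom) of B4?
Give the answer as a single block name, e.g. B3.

idom tree: B1←B0 B2←B0 B3←B1 B4←B1
Dom∩ at merges:
  B1: preds {B0,B3}: {B0} ∩ {B0,B1,B3} = {B0}; idom=B0
  B4: preds {B1,B3}: {B0,B1} ∩ {B0,B1,B3} = {B0,B1}; idom=B1

idom(B4) = B1

Answer: B1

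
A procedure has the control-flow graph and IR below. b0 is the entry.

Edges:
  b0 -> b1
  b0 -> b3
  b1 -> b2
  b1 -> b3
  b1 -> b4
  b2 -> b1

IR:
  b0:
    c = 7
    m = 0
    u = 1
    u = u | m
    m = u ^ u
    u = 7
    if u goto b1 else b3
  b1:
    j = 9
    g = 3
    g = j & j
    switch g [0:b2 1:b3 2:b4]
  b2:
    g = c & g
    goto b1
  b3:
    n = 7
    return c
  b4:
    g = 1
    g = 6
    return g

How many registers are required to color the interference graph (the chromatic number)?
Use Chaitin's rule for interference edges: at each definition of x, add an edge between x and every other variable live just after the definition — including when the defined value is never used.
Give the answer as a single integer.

Answer: 3

Derivation:
def/use:
  b0: {c,m,u} / ∅
  b1: {g,j} / ∅
  b2: {g} / {c,g}
  b3: {n} / {c}
  b4: {g} / ∅

Live sets:
  b0 li=∅ lo={c}
  b1 li={c} lo={c,g}
  b2 li={c,g} lo={c}
  b3 li={c} lo=∅
  b4 li=∅ lo=∅

Interfere edges:
  c↔{g,j,m,n,u}
  g↔{c,j}
  j↔{c,g}
  m↔{c,u}
  n↔{c}
  u↔{c,m}

Chromatic number:
  {c,g,j} pairwise interfere (3-clique) ⇒ χ ≥ 3
  3-colouring: c0={c}  c1={g,m,n}  c2={j,u}
  χ = 3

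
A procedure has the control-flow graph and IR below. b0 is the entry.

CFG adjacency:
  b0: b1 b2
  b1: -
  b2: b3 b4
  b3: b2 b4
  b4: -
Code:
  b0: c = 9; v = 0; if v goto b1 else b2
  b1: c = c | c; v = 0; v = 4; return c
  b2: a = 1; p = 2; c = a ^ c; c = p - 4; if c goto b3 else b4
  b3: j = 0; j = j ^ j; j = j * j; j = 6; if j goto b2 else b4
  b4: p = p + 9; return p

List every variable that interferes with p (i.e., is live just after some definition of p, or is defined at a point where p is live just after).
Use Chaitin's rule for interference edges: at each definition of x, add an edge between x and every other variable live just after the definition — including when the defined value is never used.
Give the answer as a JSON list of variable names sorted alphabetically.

Answer: ["a", "c", "j"]

Working:
Block summaries:
  b0: def={c,v} ue=∅
  b1: def={c,v} ue={c}
  b2: def={a,c,p} ue={c}
  b3: def={j} ue=∅
  b4: def={p} ue={p}

Liveness:
  b0 li=∅ lo={c}
  b1 li={c} lo=∅
  b2 li={c} lo={c,p}
  b3 li={c,p} lo={c,p}
  b4 li={p} lo=∅

Interfere edges:
  a — {c,p}
  c — {a,j,p,v}
  j — {c,p}
  p — {a,c,j}
  v — {c}

N(p) = ["a", "c", "j"]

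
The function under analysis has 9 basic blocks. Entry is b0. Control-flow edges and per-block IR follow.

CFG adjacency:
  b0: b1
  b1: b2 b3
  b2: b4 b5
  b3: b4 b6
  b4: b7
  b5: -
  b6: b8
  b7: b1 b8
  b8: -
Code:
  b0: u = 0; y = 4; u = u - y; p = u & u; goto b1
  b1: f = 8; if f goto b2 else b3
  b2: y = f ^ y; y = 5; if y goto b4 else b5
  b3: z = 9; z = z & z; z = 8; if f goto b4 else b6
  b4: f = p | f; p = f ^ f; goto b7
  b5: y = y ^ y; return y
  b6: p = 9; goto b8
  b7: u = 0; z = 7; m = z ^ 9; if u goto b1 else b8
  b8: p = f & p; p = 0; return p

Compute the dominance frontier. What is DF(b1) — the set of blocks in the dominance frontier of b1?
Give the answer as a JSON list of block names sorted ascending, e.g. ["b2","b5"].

idom tree: b1←b0 b2←b1 b3←b1 b4←b1 b5←b2 b6←b3 b7←b4 b8←b1
Join-block Dom:
  b1: preds {b0,b7}: {b0} ∩ {b0,b1,b4,b7} = {b0}; idom=b0
  b4: preds {b2,b3}: {b0,b1,b2} ∩ {b0,b1,b3} = {b0,b1}; idom=b1
  b8: preds {b6,b7}: {b0,b1,b3,b6} ∩ {b0,b1,b4,b7} = {b0,b1}; idom=b1

DF walk-up:
  b1←b0: walk · to b0
  b1←b7: walk b7→b4→b1 to b0
  b4←b2: walk b2 to b1
  b4←b3: walk b3 to b1
  b8←b6: walk b6→b3 to b1
  b8←b7: walk b7→b4 to b1
  DF(b0)=∅
  DF(b1)={b1}
  DF(b2)={b4}
  DF(b3)={b4,b8}
  DF(b4)={b1,b8}
  DF(b5)=∅
  DF(b6)={b8}
  DF(b7)={b1,b8}
  DF(b8)=∅

DF(b1) = ["b1"]

Answer: ["b1"]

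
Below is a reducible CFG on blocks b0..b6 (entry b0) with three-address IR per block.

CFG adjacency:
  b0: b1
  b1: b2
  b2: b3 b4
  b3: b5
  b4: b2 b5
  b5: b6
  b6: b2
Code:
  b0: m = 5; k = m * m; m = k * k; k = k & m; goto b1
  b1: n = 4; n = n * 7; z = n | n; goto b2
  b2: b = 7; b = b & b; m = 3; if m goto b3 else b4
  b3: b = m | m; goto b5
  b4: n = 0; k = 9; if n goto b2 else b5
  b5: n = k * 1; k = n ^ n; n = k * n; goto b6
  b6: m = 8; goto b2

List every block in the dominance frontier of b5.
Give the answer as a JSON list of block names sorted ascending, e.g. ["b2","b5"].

idom tree: b1←b0 b2←b1 b3←b2 b4←b2 b5←b2 b6←b5
Dom at joins:
  b2: preds {b1,b4,b6}: {b0,b1} ∩ {b0,b1,b2,b4} ∩ {b0,b1,b2,b5,b6} = {b0,b1}; idom=b1
  b5: preds {b3,b4}: {b0,b1,b2,b3} ∩ {b0,b1,b2,b4} = {b0,b1,b2}; idom=b2

Frontier:
  b2←b1: walk · to b1
  b2←b4: walk b4→b2 to b1
  b2←b6: walk b6→b5→b2 to b1
  b5←b3: walk b3 to b2
  b5←b4: walk b4 to b2
  DF(b0)=∅
  DF(b1)=∅
  DF(b2)={b2}
  DF(b3)={b5}
  DF(b4)={b2,b5}
  DF(b5)={b2}
  DF(b6)={b2}

DF(b5) = ["b2"]

Answer: ["b2"]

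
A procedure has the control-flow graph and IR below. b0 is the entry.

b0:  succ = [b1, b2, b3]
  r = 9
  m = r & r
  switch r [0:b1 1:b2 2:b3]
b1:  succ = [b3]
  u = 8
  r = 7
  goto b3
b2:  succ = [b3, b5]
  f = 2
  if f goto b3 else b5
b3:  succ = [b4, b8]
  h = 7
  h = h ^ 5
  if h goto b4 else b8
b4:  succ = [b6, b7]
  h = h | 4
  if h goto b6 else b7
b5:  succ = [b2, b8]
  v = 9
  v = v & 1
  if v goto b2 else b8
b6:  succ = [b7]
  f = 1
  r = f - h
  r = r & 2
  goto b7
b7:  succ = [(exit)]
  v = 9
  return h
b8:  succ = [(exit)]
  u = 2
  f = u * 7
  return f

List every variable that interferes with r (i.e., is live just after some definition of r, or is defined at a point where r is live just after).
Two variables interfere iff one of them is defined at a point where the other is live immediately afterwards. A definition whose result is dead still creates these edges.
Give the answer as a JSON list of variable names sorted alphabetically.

Answer: ["h", "m"]

Derivation:
def/use:
  b0: def={m,r} ue=∅
  b1: def={r,u} ue=∅
  b2: def={f} ue=∅
  b3: def={h} ue=∅
  b4: def={h} ue={h}
  b5: def={v} ue=∅
  b6: def={f,r} ue={h}
  b7: def={v} ue={h}
  b8: def={f,u} ue=∅

Liveness:
  live b0: ∅→∅
  live b1: ∅→∅
  live b2: ∅→∅
  live b3: ∅→{h}
  live b4: {h}→{h}
  live b5: ∅→∅
  live b6: {h}→{h}
  live b7: {h}→∅
  live b8: ∅→∅

Interference:
  f: {h}
  h: {f,r,v}
  m: {r}
  r: {h,m}
  u: ∅
  v: {h}

N(r) = ["h", "m"]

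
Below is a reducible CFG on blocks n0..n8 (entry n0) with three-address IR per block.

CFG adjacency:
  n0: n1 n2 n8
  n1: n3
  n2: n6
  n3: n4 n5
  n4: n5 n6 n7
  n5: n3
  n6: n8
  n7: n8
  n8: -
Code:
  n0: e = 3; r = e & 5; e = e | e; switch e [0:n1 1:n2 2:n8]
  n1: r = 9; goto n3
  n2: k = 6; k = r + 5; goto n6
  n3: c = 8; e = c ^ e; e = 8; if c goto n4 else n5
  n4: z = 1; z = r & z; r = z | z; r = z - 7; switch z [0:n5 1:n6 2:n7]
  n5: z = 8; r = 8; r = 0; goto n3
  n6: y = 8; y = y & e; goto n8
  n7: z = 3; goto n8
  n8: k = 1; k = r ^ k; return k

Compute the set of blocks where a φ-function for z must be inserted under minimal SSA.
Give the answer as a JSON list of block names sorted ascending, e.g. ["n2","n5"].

Answer: ["n3", "n5", "n6", "n8"]

Derivation:
idom tree: n1←n0 n2←n0 n3←n1 n4←n3 n5←n3 n6←n0 n7←n4 n8←n0
Dom at joins:
  n3: preds {n1,n5}: {n0,n1} ∩ {n0,n1,n3,n5} = {n0,n1}; idom=n1
  n5: preds {n3,n4}: {n0,n1,n3} ∩ {n0,n1,n3,n4} = {n0,n1,n3}; idom=n3
  n6: preds {n2,n4}: {n0,n2} ∩ {n0,n1,n3,n4} = {n0}; idom=n0
  n8: preds {n0,n6,n7}: {n0} ∩ {n0,n6} ∩ {n0,n1,n3,n4,n7} = {n0}; idom=n0

Frontier:
  join n3 pred n1: · stop@n1
  join n3 pred n5: n5→n3 stop@n1
  join n5 pred n3: · stop@n3
  join n5 pred n4: n4 stop@n3
  join n6 pred n2: n2 stop@n0
  join n6 pred n4: n4→n3→n1 stop@n0
  join n8 pred n0: · stop@n0
  join n8 pred n6: n6 stop@n0
  join n8 pred n7: n7→n4→n3→n1 stop@n0
  DF(n0)=∅
  DF(n1)={n6,n8}
  DF(n2)={n6}
  DF(n3)={n3,n6,n8}
  DF(n4)={n5,n6,n8}
  DF(n5)={n3}
  DF(n6)={n8}
  DF(n7)={n8}
  DF(n8)=∅

φ for z: defs {n4,n5,n7}
  DF⁺ = {n3,n5,n6,n8}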